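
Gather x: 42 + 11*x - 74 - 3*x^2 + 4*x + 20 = -3*x^2 + 15*x - 12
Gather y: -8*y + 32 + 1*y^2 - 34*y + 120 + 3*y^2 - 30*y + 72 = 4*y^2 - 72*y + 224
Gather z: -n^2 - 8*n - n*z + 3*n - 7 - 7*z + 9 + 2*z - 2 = -n^2 - 5*n + z*(-n - 5)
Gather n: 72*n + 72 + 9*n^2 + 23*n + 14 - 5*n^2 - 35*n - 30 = 4*n^2 + 60*n + 56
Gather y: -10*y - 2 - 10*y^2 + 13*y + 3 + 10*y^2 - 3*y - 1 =0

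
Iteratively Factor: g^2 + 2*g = (g)*(g + 2)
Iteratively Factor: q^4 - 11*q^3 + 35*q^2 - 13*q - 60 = (q - 4)*(q^3 - 7*q^2 + 7*q + 15) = (q - 5)*(q - 4)*(q^2 - 2*q - 3) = (q - 5)*(q - 4)*(q - 3)*(q + 1)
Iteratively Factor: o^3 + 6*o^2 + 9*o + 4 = (o + 1)*(o^2 + 5*o + 4) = (o + 1)^2*(o + 4)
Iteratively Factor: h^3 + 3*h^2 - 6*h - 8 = (h + 1)*(h^2 + 2*h - 8) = (h - 2)*(h + 1)*(h + 4)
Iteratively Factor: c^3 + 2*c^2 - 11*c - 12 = (c + 4)*(c^2 - 2*c - 3) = (c - 3)*(c + 4)*(c + 1)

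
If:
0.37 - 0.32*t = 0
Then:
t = 1.16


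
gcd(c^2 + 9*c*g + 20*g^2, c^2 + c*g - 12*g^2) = c + 4*g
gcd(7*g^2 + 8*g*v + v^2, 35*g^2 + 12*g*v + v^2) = 7*g + v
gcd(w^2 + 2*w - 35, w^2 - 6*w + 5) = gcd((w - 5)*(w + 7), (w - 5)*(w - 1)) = w - 5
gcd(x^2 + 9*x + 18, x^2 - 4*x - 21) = x + 3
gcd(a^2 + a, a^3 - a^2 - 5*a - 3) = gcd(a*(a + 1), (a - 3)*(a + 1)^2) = a + 1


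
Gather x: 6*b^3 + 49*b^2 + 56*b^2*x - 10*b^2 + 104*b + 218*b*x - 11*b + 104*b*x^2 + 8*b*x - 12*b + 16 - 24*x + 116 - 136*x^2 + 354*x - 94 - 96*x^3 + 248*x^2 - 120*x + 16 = 6*b^3 + 39*b^2 + 81*b - 96*x^3 + x^2*(104*b + 112) + x*(56*b^2 + 226*b + 210) + 54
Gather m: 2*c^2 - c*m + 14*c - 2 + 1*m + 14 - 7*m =2*c^2 + 14*c + m*(-c - 6) + 12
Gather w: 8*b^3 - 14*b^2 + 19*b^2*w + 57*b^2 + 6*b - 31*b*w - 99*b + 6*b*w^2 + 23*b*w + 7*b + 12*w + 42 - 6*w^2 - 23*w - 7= 8*b^3 + 43*b^2 - 86*b + w^2*(6*b - 6) + w*(19*b^2 - 8*b - 11) + 35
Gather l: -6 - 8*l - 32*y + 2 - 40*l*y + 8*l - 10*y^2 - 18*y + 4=-40*l*y - 10*y^2 - 50*y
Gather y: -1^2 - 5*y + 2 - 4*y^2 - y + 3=-4*y^2 - 6*y + 4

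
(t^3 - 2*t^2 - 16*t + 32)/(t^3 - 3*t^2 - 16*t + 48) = (t - 2)/(t - 3)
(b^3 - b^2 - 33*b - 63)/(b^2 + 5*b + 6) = (b^2 - 4*b - 21)/(b + 2)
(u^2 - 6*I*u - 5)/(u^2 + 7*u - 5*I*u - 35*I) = (u - I)/(u + 7)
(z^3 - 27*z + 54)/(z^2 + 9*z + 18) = (z^2 - 6*z + 9)/(z + 3)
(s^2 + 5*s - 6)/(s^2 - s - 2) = (-s^2 - 5*s + 6)/(-s^2 + s + 2)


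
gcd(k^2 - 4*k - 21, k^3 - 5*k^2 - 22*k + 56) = k - 7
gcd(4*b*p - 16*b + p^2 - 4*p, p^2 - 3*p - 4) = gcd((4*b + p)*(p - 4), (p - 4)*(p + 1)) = p - 4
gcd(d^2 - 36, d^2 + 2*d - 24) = d + 6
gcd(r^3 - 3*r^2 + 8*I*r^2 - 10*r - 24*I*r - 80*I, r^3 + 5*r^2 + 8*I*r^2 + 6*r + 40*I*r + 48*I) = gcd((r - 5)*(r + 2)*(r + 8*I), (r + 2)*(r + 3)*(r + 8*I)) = r^2 + r*(2 + 8*I) + 16*I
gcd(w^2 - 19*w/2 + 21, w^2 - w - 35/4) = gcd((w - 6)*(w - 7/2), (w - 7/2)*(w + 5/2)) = w - 7/2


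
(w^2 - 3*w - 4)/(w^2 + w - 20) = (w + 1)/(w + 5)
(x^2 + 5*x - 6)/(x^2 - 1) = (x + 6)/(x + 1)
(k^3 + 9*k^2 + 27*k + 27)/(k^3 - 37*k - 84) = (k^2 + 6*k + 9)/(k^2 - 3*k - 28)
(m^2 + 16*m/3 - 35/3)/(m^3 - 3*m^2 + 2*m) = (3*m^2 + 16*m - 35)/(3*m*(m^2 - 3*m + 2))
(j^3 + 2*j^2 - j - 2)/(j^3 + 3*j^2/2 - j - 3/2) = 2*(j + 2)/(2*j + 3)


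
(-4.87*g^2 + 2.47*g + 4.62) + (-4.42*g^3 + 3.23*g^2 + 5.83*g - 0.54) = -4.42*g^3 - 1.64*g^2 + 8.3*g + 4.08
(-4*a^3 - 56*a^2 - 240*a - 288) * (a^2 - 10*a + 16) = -4*a^5 - 16*a^4 + 256*a^3 + 1216*a^2 - 960*a - 4608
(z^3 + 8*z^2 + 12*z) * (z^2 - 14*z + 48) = z^5 - 6*z^4 - 52*z^3 + 216*z^2 + 576*z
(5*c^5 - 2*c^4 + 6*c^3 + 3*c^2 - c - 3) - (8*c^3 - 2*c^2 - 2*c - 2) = 5*c^5 - 2*c^4 - 2*c^3 + 5*c^2 + c - 1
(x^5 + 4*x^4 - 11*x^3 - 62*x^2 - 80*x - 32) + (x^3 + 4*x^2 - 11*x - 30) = x^5 + 4*x^4 - 10*x^3 - 58*x^2 - 91*x - 62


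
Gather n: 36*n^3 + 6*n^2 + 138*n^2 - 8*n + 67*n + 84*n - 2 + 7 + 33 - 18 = 36*n^3 + 144*n^2 + 143*n + 20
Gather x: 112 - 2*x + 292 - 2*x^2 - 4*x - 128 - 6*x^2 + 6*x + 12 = 288 - 8*x^2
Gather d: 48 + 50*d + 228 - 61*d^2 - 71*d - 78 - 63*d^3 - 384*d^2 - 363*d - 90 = -63*d^3 - 445*d^2 - 384*d + 108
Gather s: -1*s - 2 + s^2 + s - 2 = s^2 - 4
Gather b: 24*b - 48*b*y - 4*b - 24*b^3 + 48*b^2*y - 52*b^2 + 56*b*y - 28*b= -24*b^3 + b^2*(48*y - 52) + b*(8*y - 8)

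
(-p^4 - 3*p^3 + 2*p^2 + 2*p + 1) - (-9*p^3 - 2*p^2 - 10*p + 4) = -p^4 + 6*p^3 + 4*p^2 + 12*p - 3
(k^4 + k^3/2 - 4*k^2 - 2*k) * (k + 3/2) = k^5 + 2*k^4 - 13*k^3/4 - 8*k^2 - 3*k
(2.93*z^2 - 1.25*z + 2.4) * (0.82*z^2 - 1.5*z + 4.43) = 2.4026*z^4 - 5.42*z^3 + 16.8229*z^2 - 9.1375*z + 10.632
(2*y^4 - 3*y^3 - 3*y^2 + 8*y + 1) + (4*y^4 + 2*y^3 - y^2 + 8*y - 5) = 6*y^4 - y^3 - 4*y^2 + 16*y - 4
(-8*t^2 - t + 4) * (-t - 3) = 8*t^3 + 25*t^2 - t - 12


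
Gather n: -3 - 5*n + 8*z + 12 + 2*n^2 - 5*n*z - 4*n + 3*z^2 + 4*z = 2*n^2 + n*(-5*z - 9) + 3*z^2 + 12*z + 9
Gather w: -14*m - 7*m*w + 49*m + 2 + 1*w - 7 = 35*m + w*(1 - 7*m) - 5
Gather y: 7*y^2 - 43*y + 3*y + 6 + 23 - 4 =7*y^2 - 40*y + 25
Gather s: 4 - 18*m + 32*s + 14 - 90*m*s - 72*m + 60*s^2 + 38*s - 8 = -90*m + 60*s^2 + s*(70 - 90*m) + 10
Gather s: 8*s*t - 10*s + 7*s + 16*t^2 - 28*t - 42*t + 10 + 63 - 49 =s*(8*t - 3) + 16*t^2 - 70*t + 24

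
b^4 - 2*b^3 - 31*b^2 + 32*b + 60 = (b - 6)*(b - 2)*(b + 1)*(b + 5)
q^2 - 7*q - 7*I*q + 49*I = (q - 7)*(q - 7*I)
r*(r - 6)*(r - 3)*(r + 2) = r^4 - 7*r^3 + 36*r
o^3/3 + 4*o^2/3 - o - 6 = (o/3 + 1)*(o - 2)*(o + 3)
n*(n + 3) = n^2 + 3*n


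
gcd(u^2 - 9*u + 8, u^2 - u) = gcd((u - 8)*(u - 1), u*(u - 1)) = u - 1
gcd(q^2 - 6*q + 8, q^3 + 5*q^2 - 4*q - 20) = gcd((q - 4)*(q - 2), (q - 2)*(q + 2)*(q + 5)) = q - 2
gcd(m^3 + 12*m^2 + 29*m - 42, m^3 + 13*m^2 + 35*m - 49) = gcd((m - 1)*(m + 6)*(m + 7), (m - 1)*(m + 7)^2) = m^2 + 6*m - 7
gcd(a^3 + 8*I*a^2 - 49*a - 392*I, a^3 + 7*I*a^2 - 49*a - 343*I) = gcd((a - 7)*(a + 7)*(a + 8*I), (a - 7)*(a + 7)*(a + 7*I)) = a^2 - 49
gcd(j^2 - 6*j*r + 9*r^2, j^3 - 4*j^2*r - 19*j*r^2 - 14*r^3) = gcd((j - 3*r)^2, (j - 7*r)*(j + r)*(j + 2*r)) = 1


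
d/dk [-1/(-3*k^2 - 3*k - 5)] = 3*(-2*k - 1)/(3*k^2 + 3*k + 5)^2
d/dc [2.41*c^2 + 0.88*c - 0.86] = 4.82*c + 0.88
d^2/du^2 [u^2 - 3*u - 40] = 2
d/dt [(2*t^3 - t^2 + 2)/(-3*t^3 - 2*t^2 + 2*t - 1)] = (-7*t^4 + 8*t^3 + 10*t^2 + 10*t - 4)/(9*t^6 + 12*t^5 - 8*t^4 - 2*t^3 + 8*t^2 - 4*t + 1)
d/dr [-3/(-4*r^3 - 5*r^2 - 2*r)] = 6*(-6*r^2 - 5*r - 1)/(r^2*(4*r^2 + 5*r + 2)^2)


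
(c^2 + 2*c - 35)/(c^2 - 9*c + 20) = (c + 7)/(c - 4)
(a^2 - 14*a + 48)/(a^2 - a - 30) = (a - 8)/(a + 5)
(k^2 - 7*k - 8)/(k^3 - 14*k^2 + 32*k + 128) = (k + 1)/(k^2 - 6*k - 16)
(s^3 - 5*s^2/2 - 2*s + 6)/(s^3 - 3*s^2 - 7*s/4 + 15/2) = 2*(s - 2)/(2*s - 5)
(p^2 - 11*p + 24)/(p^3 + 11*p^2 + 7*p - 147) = (p - 8)/(p^2 + 14*p + 49)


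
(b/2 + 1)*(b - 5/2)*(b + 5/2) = b^3/2 + b^2 - 25*b/8 - 25/4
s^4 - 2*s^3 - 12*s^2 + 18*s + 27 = (s - 3)^2*(s + 1)*(s + 3)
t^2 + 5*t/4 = t*(t + 5/4)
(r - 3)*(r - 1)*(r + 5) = r^3 + r^2 - 17*r + 15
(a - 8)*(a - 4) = a^2 - 12*a + 32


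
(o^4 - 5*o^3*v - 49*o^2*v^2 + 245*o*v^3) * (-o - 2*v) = -o^5 + 3*o^4*v + 59*o^3*v^2 - 147*o^2*v^3 - 490*o*v^4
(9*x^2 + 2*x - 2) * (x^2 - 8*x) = 9*x^4 - 70*x^3 - 18*x^2 + 16*x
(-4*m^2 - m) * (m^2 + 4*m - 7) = -4*m^4 - 17*m^3 + 24*m^2 + 7*m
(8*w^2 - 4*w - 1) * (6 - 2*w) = -16*w^3 + 56*w^2 - 22*w - 6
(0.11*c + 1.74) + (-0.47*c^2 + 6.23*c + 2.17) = -0.47*c^2 + 6.34*c + 3.91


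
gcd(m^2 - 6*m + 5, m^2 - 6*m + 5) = m^2 - 6*m + 5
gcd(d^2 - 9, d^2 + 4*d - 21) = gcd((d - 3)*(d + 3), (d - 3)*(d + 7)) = d - 3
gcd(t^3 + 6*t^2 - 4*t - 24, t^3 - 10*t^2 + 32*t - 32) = t - 2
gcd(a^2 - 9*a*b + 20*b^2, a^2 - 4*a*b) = a - 4*b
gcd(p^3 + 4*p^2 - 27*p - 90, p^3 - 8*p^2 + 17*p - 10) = p - 5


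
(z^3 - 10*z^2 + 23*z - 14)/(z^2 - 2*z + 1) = (z^2 - 9*z + 14)/(z - 1)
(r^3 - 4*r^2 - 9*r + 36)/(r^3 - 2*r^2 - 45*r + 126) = (r^2 - r - 12)/(r^2 + r - 42)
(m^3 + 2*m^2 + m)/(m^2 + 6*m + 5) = m*(m + 1)/(m + 5)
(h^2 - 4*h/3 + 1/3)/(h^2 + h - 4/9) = 3*(h - 1)/(3*h + 4)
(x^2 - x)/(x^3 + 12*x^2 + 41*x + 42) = x*(x - 1)/(x^3 + 12*x^2 + 41*x + 42)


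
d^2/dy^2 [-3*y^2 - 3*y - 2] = -6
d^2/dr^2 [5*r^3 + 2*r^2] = 30*r + 4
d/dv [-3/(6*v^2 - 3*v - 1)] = 9*(4*v - 1)/(-6*v^2 + 3*v + 1)^2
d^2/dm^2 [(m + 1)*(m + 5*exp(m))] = 5*m*exp(m) + 15*exp(m) + 2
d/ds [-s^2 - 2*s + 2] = -2*s - 2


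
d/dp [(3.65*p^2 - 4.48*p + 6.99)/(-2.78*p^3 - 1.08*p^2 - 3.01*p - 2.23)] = (10.147*p^4 - 24.9088*p^3 + 42.4717*p^2 - 1.1806*p + 31.0303)/(7.7284*p^6 + 6.0048*p^5 + 17.902*p^4 + 18.9004*p^3 + 13.8769*p^2 + 13.4246*p + 4.9729)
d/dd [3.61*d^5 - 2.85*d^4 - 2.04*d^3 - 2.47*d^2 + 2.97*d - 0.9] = 18.05*d^4 - 11.4*d^3 - 6.12*d^2 - 4.94*d + 2.97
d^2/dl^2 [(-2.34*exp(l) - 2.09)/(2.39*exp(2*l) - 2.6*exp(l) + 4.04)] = (-13.366314*exp(4*l) - 62.293916*exp(3*l) + 174.526404*exp(2*l) + 42.013056*exp(l) - 60.145904)*exp(l)/(13.651919*exp(6*l) - 44.55438*exp(5*l) + 117.699852*exp(4*l) - 168.20336*exp(3*l) + 198.957072*exp(2*l) - 127.30848*exp(l) + 65.939264)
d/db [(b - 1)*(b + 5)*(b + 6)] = 3*b^2 + 20*b + 19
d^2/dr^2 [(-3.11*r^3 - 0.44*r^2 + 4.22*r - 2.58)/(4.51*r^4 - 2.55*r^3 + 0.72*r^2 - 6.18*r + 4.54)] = (-126.515422*r^9 - 53.6978640000002*r^8 + 1120.976736*r^7 - 3053.885676*r^6 + 2812.184796*r^5 + 132.879432*r^4 - 1785.782128*r^3 + 1500.380496*r^2 - 577.710624*r + 38.458784)/(91.733851*r^12 - 155.601765*r^11 + 131.913441*r^10 - 443.368989*r^9 + 724.530054*r^8 - 558.201906*r^7 + 762.213078*r^6 - 1111.023468*r^5 + 797.7063*r^4 - 514.914876*r^3 + 564.701544*r^2 - 382.139064*r + 93.576664)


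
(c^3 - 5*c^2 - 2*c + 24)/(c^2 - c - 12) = (c^2 - c - 6)/(c + 3)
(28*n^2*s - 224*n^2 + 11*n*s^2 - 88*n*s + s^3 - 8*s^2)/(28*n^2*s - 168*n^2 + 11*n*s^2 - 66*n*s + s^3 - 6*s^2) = (s - 8)/(s - 6)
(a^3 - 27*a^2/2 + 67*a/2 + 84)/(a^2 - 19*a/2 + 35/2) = (2*a^2 - 13*a - 24)/(2*a - 5)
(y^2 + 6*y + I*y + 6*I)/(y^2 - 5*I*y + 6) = (y + 6)/(y - 6*I)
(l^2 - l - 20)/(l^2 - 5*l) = (l + 4)/l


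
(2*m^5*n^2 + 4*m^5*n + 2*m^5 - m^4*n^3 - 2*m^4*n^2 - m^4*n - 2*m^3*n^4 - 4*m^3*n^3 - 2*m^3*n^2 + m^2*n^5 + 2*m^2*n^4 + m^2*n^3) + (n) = 2*m^5*n^2 + 4*m^5*n + 2*m^5 - m^4*n^3 - 2*m^4*n^2 - m^4*n - 2*m^3*n^4 - 4*m^3*n^3 - 2*m^3*n^2 + m^2*n^5 + 2*m^2*n^4 + m^2*n^3 + n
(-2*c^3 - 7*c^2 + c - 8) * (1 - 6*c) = 12*c^4 + 40*c^3 - 13*c^2 + 49*c - 8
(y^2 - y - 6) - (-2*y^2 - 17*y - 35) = 3*y^2 + 16*y + 29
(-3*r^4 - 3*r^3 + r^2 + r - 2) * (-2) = 6*r^4 + 6*r^3 - 2*r^2 - 2*r + 4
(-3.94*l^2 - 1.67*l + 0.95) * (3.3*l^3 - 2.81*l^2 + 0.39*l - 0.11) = -13.002*l^5 + 5.5604*l^4 + 6.2911*l^3 - 2.8874*l^2 + 0.5542*l - 0.1045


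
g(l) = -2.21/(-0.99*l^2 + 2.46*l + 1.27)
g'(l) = -2.21*(1.98*l - 2.46)/(-0.99*l^2 + 2.46*l + 1.27)^2 = (5.4366 - 4.3758*l)/(-0.99*l^2 + 2.46*l + 1.27)^2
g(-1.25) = 0.66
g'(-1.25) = 0.97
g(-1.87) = 0.33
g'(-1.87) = 0.30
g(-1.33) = 0.59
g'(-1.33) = 0.80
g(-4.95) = 0.06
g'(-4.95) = 0.02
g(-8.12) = 0.03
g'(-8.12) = 0.01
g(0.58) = -0.93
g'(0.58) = 0.52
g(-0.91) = 1.24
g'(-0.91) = 2.94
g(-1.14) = 0.78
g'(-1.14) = 1.31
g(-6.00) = 0.04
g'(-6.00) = 0.01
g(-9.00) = 0.02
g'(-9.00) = 0.00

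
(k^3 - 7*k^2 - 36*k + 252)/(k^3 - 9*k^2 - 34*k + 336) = (k - 6)/(k - 8)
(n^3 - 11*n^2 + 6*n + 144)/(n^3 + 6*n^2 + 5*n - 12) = (n^2 - 14*n + 48)/(n^2 + 3*n - 4)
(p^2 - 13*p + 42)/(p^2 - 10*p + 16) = (p^2 - 13*p + 42)/(p^2 - 10*p + 16)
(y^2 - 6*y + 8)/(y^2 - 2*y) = (y - 4)/y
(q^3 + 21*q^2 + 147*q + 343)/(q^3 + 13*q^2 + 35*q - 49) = (q + 7)/(q - 1)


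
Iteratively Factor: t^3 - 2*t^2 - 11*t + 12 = (t - 4)*(t^2 + 2*t - 3) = (t - 4)*(t + 3)*(t - 1)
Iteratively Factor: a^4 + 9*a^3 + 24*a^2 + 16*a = (a + 1)*(a^3 + 8*a^2 + 16*a) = (a + 1)*(a + 4)*(a^2 + 4*a) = (a + 1)*(a + 4)^2*(a)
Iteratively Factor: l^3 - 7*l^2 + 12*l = (l)*(l^2 - 7*l + 12) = l*(l - 3)*(l - 4)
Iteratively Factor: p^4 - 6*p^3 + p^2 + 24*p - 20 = (p + 2)*(p^3 - 8*p^2 + 17*p - 10) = (p - 1)*(p + 2)*(p^2 - 7*p + 10) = (p - 5)*(p - 1)*(p + 2)*(p - 2)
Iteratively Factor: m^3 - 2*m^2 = (m - 2)*(m^2) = m*(m - 2)*(m)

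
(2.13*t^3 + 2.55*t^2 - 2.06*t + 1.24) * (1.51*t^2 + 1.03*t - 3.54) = 3.2163*t^5 + 6.0444*t^4 - 8.0243*t^3 - 9.2764*t^2 + 8.5696*t - 4.3896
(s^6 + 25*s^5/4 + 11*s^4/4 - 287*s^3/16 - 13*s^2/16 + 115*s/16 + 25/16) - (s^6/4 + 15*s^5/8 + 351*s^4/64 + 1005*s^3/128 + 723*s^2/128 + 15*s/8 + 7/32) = 3*s^6/4 + 35*s^5/8 - 175*s^4/64 - 3301*s^3/128 - 827*s^2/128 + 85*s/16 + 43/32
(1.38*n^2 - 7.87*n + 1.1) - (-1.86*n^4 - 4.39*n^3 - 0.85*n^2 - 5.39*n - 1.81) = 1.86*n^4 + 4.39*n^3 + 2.23*n^2 - 2.48*n + 2.91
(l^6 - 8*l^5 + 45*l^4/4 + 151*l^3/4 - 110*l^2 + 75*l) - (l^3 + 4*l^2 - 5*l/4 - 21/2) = l^6 - 8*l^5 + 45*l^4/4 + 147*l^3/4 - 114*l^2 + 305*l/4 + 21/2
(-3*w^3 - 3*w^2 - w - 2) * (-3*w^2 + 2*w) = 9*w^5 + 3*w^4 - 3*w^3 + 4*w^2 - 4*w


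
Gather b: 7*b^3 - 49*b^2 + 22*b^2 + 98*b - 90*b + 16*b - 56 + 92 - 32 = 7*b^3 - 27*b^2 + 24*b + 4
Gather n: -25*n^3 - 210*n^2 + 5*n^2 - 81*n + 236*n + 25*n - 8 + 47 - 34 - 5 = -25*n^3 - 205*n^2 + 180*n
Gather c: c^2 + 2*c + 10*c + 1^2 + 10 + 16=c^2 + 12*c + 27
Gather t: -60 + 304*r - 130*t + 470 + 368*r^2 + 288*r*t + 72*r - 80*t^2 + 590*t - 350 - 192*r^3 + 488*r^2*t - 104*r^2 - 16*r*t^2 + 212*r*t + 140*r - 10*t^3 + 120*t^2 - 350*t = -192*r^3 + 264*r^2 + 516*r - 10*t^3 + t^2*(40 - 16*r) + t*(488*r^2 + 500*r + 110) + 60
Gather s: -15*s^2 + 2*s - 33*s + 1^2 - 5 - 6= -15*s^2 - 31*s - 10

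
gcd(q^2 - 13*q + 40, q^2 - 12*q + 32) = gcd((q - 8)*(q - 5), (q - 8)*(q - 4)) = q - 8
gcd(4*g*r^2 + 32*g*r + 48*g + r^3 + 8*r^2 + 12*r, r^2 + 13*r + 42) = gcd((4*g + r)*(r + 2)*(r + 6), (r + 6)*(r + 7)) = r + 6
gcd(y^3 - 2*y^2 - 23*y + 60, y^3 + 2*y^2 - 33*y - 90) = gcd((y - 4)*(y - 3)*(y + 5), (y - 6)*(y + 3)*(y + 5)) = y + 5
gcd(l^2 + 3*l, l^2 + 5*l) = l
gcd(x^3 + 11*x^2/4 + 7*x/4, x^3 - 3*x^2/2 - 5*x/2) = x^2 + x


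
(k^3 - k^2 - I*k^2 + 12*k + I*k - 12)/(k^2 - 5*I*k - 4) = (k^2 + k*(-1 + 3*I) - 3*I)/(k - I)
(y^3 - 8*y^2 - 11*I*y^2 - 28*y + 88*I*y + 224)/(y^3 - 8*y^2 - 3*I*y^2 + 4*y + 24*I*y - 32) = (y - 7*I)/(y + I)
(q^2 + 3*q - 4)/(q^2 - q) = (q + 4)/q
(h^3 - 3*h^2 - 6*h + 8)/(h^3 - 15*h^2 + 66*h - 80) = (h^3 - 3*h^2 - 6*h + 8)/(h^3 - 15*h^2 + 66*h - 80)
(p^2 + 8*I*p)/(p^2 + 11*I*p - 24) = p/(p + 3*I)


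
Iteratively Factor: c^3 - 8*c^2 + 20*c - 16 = (c - 2)*(c^2 - 6*c + 8) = (c - 2)^2*(c - 4)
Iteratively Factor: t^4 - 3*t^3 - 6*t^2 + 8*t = (t - 4)*(t^3 + t^2 - 2*t) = t*(t - 4)*(t^2 + t - 2) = t*(t - 4)*(t + 2)*(t - 1)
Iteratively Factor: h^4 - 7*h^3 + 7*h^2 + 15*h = (h - 3)*(h^3 - 4*h^2 - 5*h) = h*(h - 3)*(h^2 - 4*h - 5) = h*(h - 5)*(h - 3)*(h + 1)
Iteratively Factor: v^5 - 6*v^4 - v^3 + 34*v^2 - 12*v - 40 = (v - 2)*(v^4 - 4*v^3 - 9*v^2 + 16*v + 20) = (v - 2)^2*(v^3 - 2*v^2 - 13*v - 10) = (v - 2)^2*(v + 1)*(v^2 - 3*v - 10) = (v - 2)^2*(v + 1)*(v + 2)*(v - 5)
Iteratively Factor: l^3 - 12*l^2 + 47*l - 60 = (l - 5)*(l^2 - 7*l + 12) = (l - 5)*(l - 3)*(l - 4)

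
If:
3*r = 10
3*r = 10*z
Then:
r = 10/3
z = 1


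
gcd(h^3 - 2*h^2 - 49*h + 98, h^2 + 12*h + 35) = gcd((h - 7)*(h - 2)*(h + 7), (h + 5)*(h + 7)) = h + 7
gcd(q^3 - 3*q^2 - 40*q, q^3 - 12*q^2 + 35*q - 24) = q - 8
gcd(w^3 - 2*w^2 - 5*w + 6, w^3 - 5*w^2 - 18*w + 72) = w - 3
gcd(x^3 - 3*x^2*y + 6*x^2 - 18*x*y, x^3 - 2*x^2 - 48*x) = x^2 + 6*x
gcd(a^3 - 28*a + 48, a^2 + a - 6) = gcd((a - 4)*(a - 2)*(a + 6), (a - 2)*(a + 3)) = a - 2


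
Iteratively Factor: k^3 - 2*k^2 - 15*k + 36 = (k - 3)*(k^2 + k - 12) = (k - 3)^2*(k + 4)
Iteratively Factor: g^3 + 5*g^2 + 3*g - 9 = (g - 1)*(g^2 + 6*g + 9) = (g - 1)*(g + 3)*(g + 3)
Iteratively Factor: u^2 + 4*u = (u + 4)*(u)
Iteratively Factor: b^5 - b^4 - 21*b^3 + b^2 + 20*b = (b + 4)*(b^4 - 5*b^3 - b^2 + 5*b) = (b - 5)*(b + 4)*(b^3 - b) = b*(b - 5)*(b + 4)*(b^2 - 1) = b*(b - 5)*(b - 1)*(b + 4)*(b + 1)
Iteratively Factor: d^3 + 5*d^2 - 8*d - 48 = (d + 4)*(d^2 + d - 12) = (d - 3)*(d + 4)*(d + 4)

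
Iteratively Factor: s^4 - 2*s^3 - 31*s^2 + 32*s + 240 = (s + 4)*(s^3 - 6*s^2 - 7*s + 60) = (s + 3)*(s + 4)*(s^2 - 9*s + 20) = (s - 4)*(s + 3)*(s + 4)*(s - 5)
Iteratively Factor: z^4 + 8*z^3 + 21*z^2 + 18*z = (z + 3)*(z^3 + 5*z^2 + 6*z) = z*(z + 3)*(z^2 + 5*z + 6) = z*(z + 2)*(z + 3)*(z + 3)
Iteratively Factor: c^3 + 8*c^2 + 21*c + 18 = (c + 3)*(c^2 + 5*c + 6) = (c + 3)^2*(c + 2)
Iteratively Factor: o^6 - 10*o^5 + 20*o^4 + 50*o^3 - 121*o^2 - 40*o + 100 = (o - 1)*(o^5 - 9*o^4 + 11*o^3 + 61*o^2 - 60*o - 100) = (o - 2)*(o - 1)*(o^4 - 7*o^3 - 3*o^2 + 55*o + 50) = (o - 2)*(o - 1)*(o + 1)*(o^3 - 8*o^2 + 5*o + 50) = (o - 5)*(o - 2)*(o - 1)*(o + 1)*(o^2 - 3*o - 10) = (o - 5)*(o - 2)*(o - 1)*(o + 1)*(o + 2)*(o - 5)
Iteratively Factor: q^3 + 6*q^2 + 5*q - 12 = (q - 1)*(q^2 + 7*q + 12) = (q - 1)*(q + 3)*(q + 4)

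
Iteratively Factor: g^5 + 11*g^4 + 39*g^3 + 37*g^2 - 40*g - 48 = (g + 4)*(g^4 + 7*g^3 + 11*g^2 - 7*g - 12) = (g + 1)*(g + 4)*(g^3 + 6*g^2 + 5*g - 12) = (g + 1)*(g + 4)^2*(g^2 + 2*g - 3) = (g - 1)*(g + 1)*(g + 4)^2*(g + 3)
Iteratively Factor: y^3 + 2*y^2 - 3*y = (y - 1)*(y^2 + 3*y) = (y - 1)*(y + 3)*(y)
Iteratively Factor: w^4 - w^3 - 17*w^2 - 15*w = (w + 3)*(w^3 - 4*w^2 - 5*w) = (w + 1)*(w + 3)*(w^2 - 5*w) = (w - 5)*(w + 1)*(w + 3)*(w)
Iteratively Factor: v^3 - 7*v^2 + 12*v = (v - 3)*(v^2 - 4*v) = (v - 4)*(v - 3)*(v)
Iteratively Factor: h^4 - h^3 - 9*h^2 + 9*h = (h - 1)*(h^3 - 9*h) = (h - 3)*(h - 1)*(h^2 + 3*h) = (h - 3)*(h - 1)*(h + 3)*(h)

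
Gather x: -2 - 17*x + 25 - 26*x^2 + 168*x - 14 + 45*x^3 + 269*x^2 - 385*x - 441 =45*x^3 + 243*x^2 - 234*x - 432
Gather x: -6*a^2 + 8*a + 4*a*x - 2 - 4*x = -6*a^2 + 8*a + x*(4*a - 4) - 2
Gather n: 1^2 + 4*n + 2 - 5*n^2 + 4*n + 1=-5*n^2 + 8*n + 4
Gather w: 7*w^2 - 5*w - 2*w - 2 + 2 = 7*w^2 - 7*w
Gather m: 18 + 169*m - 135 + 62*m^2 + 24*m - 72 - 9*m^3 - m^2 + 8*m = -9*m^3 + 61*m^2 + 201*m - 189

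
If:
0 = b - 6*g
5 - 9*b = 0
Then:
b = 5/9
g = 5/54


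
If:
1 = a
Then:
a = 1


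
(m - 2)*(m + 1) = m^2 - m - 2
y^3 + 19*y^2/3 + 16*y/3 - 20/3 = (y - 2/3)*(y + 2)*(y + 5)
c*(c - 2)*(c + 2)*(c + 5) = c^4 + 5*c^3 - 4*c^2 - 20*c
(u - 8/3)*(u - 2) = u^2 - 14*u/3 + 16/3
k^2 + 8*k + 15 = (k + 3)*(k + 5)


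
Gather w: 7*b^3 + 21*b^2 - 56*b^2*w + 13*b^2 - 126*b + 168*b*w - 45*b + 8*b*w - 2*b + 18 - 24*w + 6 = 7*b^3 + 34*b^2 - 173*b + w*(-56*b^2 + 176*b - 24) + 24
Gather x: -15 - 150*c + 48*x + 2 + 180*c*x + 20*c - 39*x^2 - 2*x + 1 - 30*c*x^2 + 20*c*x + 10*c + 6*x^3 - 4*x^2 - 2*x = -120*c + 6*x^3 + x^2*(-30*c - 43) + x*(200*c + 44) - 12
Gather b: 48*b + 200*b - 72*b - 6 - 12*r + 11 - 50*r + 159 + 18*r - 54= 176*b - 44*r + 110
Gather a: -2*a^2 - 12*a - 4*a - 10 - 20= -2*a^2 - 16*a - 30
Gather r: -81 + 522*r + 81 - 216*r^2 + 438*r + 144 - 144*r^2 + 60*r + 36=-360*r^2 + 1020*r + 180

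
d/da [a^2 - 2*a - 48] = 2*a - 2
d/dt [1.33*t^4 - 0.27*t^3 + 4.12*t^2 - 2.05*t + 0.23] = 5.32*t^3 - 0.81*t^2 + 8.24*t - 2.05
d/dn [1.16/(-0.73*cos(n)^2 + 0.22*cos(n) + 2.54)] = (0.2552 - 1.6936*cos(n))*sin(n)/(-0.73*cos(n)^2 + 0.22*cos(n) + 2.54)^2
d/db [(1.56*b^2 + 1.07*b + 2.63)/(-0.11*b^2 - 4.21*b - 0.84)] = (-6.4499*b^2 - 2.0422*b + 10.1735)/(0.0121*b^4 + 0.9262*b^3 + 17.9089*b^2 + 7.0728*b + 0.7056)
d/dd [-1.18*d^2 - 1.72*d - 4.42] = -2.36*d - 1.72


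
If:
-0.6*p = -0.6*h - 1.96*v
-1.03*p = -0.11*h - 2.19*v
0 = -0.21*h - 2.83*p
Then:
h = 0.00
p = 0.00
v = 0.00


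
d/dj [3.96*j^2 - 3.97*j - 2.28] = 7.92*j - 3.97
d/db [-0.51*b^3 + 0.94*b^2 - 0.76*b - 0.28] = -1.53*b^2 + 1.88*b - 0.76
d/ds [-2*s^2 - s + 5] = -4*s - 1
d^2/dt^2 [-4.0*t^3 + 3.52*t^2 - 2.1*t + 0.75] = 7.04 - 24.0*t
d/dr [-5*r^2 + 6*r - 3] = 6 - 10*r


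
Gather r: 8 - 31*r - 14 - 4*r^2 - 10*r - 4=-4*r^2 - 41*r - 10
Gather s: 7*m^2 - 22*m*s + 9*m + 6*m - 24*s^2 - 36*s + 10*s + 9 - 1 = 7*m^2 + 15*m - 24*s^2 + s*(-22*m - 26) + 8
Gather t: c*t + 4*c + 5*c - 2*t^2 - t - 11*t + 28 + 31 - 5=9*c - 2*t^2 + t*(c - 12) + 54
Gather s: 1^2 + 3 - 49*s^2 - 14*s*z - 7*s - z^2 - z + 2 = -49*s^2 + s*(-14*z - 7) - z^2 - z + 6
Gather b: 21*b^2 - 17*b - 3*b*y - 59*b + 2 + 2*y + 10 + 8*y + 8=21*b^2 + b*(-3*y - 76) + 10*y + 20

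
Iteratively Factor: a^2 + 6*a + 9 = (a + 3)*(a + 3)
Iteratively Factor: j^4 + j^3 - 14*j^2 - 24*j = (j + 3)*(j^3 - 2*j^2 - 8*j) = (j - 4)*(j + 3)*(j^2 + 2*j) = j*(j - 4)*(j + 3)*(j + 2)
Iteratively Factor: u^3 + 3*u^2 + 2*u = (u + 2)*(u^2 + u) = (u + 1)*(u + 2)*(u)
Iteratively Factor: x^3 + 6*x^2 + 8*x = (x + 2)*(x^2 + 4*x) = (x + 2)*(x + 4)*(x)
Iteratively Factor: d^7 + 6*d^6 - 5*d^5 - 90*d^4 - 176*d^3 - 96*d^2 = (d)*(d^6 + 6*d^5 - 5*d^4 - 90*d^3 - 176*d^2 - 96*d) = d^2*(d^5 + 6*d^4 - 5*d^3 - 90*d^2 - 176*d - 96) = d^2*(d + 1)*(d^4 + 5*d^3 - 10*d^2 - 80*d - 96) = d^2*(d - 4)*(d + 1)*(d^3 + 9*d^2 + 26*d + 24) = d^2*(d - 4)*(d + 1)*(d + 2)*(d^2 + 7*d + 12) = d^2*(d - 4)*(d + 1)*(d + 2)*(d + 3)*(d + 4)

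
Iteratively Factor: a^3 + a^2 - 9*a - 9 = (a + 3)*(a^2 - 2*a - 3) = (a + 1)*(a + 3)*(a - 3)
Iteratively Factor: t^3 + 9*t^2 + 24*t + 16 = (t + 4)*(t^2 + 5*t + 4) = (t + 1)*(t + 4)*(t + 4)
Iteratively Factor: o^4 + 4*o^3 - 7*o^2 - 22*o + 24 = (o + 4)*(o^3 - 7*o + 6) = (o - 2)*(o + 4)*(o^2 + 2*o - 3) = (o - 2)*(o + 3)*(o + 4)*(o - 1)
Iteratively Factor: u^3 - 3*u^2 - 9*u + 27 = (u - 3)*(u^2 - 9) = (u - 3)*(u + 3)*(u - 3)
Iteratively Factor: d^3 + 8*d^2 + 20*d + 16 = (d + 4)*(d^2 + 4*d + 4) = (d + 2)*(d + 4)*(d + 2)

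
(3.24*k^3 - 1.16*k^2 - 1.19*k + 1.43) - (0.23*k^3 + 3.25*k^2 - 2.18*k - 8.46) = 3.01*k^3 - 4.41*k^2 + 0.99*k + 9.89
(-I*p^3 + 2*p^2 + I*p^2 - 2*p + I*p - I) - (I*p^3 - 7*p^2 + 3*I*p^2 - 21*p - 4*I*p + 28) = -2*I*p^3 + 9*p^2 - 2*I*p^2 + 19*p + 5*I*p - 28 - I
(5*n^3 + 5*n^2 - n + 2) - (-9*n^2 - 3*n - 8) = 5*n^3 + 14*n^2 + 2*n + 10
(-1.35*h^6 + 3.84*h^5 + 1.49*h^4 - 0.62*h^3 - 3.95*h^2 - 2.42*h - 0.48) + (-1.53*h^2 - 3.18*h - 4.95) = -1.35*h^6 + 3.84*h^5 + 1.49*h^4 - 0.62*h^3 - 5.48*h^2 - 5.6*h - 5.43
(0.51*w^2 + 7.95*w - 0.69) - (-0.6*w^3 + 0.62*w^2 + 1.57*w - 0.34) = 0.6*w^3 - 0.11*w^2 + 6.38*w - 0.35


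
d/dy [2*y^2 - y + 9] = 4*y - 1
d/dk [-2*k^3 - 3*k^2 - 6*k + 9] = -6*k^2 - 6*k - 6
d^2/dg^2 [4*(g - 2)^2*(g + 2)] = 24*g - 16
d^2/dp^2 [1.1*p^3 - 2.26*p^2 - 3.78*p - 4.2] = 6.6*p - 4.52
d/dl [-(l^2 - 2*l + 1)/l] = -1 + l^(-2)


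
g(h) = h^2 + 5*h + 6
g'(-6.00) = -7.00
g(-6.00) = 12.00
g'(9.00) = 23.00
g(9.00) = 132.00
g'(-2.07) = 0.86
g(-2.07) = -0.07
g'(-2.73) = -0.46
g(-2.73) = -0.20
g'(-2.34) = 0.32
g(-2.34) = -0.22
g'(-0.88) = 3.24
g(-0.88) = 2.37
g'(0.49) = 5.98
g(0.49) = 8.69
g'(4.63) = 14.26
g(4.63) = 50.59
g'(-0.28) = 4.44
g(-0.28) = 4.68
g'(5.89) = 16.78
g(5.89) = 70.14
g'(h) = 2*h + 5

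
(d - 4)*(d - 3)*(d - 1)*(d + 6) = d^4 - 2*d^3 - 29*d^2 + 102*d - 72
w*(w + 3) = w^2 + 3*w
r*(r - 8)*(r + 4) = r^3 - 4*r^2 - 32*r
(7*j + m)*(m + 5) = 7*j*m + 35*j + m^2 + 5*m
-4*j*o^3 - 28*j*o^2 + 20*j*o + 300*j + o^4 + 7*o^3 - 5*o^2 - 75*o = (-4*j + o)*(o - 3)*(o + 5)^2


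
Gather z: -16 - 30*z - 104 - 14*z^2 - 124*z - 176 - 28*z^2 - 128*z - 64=-42*z^2 - 282*z - 360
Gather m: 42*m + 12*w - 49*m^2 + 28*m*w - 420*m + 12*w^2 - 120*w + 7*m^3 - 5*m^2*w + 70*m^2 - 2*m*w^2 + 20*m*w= 7*m^3 + m^2*(21 - 5*w) + m*(-2*w^2 + 48*w - 378) + 12*w^2 - 108*w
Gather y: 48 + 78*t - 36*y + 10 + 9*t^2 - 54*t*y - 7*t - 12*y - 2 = 9*t^2 + 71*t + y*(-54*t - 48) + 56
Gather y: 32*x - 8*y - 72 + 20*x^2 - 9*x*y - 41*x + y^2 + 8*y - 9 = 20*x^2 - 9*x*y - 9*x + y^2 - 81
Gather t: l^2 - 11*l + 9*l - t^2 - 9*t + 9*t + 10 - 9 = l^2 - 2*l - t^2 + 1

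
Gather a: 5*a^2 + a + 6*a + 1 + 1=5*a^2 + 7*a + 2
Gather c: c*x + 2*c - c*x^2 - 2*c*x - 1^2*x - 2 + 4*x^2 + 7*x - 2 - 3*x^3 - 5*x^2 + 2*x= c*(-x^2 - x + 2) - 3*x^3 - x^2 + 8*x - 4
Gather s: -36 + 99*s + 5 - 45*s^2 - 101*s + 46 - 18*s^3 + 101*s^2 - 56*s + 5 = -18*s^3 + 56*s^2 - 58*s + 20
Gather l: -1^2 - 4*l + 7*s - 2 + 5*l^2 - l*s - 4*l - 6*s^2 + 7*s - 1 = 5*l^2 + l*(-s - 8) - 6*s^2 + 14*s - 4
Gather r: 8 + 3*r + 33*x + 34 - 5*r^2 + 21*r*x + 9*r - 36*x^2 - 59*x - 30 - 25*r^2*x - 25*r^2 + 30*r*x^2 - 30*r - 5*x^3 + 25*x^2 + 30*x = r^2*(-25*x - 30) + r*(30*x^2 + 21*x - 18) - 5*x^3 - 11*x^2 + 4*x + 12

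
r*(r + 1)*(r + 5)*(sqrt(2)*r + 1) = sqrt(2)*r^4 + r^3 + 6*sqrt(2)*r^3 + 6*r^2 + 5*sqrt(2)*r^2 + 5*r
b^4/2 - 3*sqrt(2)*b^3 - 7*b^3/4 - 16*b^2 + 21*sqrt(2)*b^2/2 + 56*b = b*(b/2 + sqrt(2))*(b - 7/2)*(b - 8*sqrt(2))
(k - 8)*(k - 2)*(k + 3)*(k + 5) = k^4 - 2*k^3 - 49*k^2 - 22*k + 240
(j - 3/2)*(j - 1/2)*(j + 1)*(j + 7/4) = j^4 + 3*j^3/4 - 3*j^2 - 23*j/16 + 21/16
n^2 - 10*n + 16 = (n - 8)*(n - 2)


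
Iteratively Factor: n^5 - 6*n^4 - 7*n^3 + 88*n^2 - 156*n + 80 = (n - 1)*(n^4 - 5*n^3 - 12*n^2 + 76*n - 80) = (n - 1)*(n + 4)*(n^3 - 9*n^2 + 24*n - 20) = (n - 2)*(n - 1)*(n + 4)*(n^2 - 7*n + 10) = (n - 2)^2*(n - 1)*(n + 4)*(n - 5)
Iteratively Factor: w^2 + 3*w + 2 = (w + 2)*(w + 1)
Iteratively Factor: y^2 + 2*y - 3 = (y + 3)*(y - 1)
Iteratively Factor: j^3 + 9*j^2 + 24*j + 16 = (j + 4)*(j^2 + 5*j + 4) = (j + 1)*(j + 4)*(j + 4)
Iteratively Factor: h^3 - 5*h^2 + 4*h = (h)*(h^2 - 5*h + 4) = h*(h - 4)*(h - 1)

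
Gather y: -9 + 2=-7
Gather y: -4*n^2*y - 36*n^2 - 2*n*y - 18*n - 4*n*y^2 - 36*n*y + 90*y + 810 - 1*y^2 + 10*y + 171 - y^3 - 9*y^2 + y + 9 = -36*n^2 - 18*n - y^3 + y^2*(-4*n - 10) + y*(-4*n^2 - 38*n + 101) + 990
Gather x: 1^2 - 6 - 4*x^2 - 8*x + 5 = -4*x^2 - 8*x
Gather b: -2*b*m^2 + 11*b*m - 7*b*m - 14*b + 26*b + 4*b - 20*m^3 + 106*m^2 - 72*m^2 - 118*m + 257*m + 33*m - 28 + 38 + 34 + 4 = b*(-2*m^2 + 4*m + 16) - 20*m^3 + 34*m^2 + 172*m + 48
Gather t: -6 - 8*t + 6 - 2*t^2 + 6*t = -2*t^2 - 2*t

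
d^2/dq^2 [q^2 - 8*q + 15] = 2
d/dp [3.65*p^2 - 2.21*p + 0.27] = 7.3*p - 2.21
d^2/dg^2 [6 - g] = 0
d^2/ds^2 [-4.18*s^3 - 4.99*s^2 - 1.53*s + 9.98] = -25.08*s - 9.98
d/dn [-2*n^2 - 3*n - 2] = -4*n - 3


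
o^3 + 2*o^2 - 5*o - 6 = (o - 2)*(o + 1)*(o + 3)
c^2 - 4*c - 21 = (c - 7)*(c + 3)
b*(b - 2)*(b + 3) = b^3 + b^2 - 6*b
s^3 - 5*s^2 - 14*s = s*(s - 7)*(s + 2)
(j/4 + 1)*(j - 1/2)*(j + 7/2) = j^3/4 + 7*j^2/4 + 41*j/16 - 7/4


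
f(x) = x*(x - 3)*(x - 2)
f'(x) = x*(x - 3) + x*(x - 2) + (x - 3)*(x - 2) = 3*x^2 - 10*x + 6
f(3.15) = 0.54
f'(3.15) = 4.27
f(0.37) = 1.59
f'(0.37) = 2.71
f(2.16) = -0.29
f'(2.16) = -1.60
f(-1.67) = -28.62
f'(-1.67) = 31.07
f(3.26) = 1.07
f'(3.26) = 5.28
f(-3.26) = -107.34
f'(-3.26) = 70.48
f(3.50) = 2.62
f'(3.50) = 7.75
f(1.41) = 1.32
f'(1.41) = -2.14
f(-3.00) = -90.00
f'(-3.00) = 63.00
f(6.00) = 72.00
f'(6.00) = 54.00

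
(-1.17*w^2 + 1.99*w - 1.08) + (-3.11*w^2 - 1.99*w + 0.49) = -4.28*w^2 - 0.59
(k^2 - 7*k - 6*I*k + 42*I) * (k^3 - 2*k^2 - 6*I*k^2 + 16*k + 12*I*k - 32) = k^5 - 9*k^4 - 12*I*k^4 - 6*k^3 + 108*I*k^3 + 180*k^2 - 264*I*k^2 - 280*k + 864*I*k - 1344*I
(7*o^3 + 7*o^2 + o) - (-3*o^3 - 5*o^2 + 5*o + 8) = 10*o^3 + 12*o^2 - 4*o - 8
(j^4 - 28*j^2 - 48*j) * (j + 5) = j^5 + 5*j^4 - 28*j^3 - 188*j^2 - 240*j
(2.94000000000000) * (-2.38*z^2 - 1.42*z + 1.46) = -6.9972*z^2 - 4.1748*z + 4.2924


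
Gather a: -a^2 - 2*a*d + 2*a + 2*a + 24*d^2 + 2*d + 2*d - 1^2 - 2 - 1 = -a^2 + a*(4 - 2*d) + 24*d^2 + 4*d - 4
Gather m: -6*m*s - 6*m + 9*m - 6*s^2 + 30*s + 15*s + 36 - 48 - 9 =m*(3 - 6*s) - 6*s^2 + 45*s - 21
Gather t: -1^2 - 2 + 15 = 12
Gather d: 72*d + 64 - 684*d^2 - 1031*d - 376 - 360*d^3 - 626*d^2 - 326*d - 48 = -360*d^3 - 1310*d^2 - 1285*d - 360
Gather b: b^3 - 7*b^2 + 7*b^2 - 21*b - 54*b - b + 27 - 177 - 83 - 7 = b^3 - 76*b - 240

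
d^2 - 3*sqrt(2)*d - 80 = (d - 8*sqrt(2))*(d + 5*sqrt(2))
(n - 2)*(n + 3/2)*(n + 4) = n^3 + 7*n^2/2 - 5*n - 12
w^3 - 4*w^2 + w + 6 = (w - 3)*(w - 2)*(w + 1)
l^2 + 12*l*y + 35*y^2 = (l + 5*y)*(l + 7*y)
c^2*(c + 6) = c^3 + 6*c^2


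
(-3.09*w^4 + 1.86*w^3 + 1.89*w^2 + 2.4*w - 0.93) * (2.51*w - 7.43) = -7.7559*w^5 + 27.6273*w^4 - 9.0759*w^3 - 8.0187*w^2 - 20.1663*w + 6.9099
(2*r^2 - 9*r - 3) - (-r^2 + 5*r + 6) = 3*r^2 - 14*r - 9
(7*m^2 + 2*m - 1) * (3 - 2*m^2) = -14*m^4 - 4*m^3 + 23*m^2 + 6*m - 3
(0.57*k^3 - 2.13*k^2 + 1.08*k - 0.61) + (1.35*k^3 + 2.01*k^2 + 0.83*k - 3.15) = 1.92*k^3 - 0.12*k^2 + 1.91*k - 3.76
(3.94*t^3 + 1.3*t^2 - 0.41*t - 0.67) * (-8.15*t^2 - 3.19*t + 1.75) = -32.111*t^5 - 23.1636*t^4 + 6.0895*t^3 + 9.0434*t^2 + 1.4198*t - 1.1725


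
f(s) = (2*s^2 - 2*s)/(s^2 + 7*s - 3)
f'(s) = (-2*s - 7)*(2*s^2 - 2*s)/(s^2 + 7*s - 3)^2 + (4*s - 2)/(s^2 + 7*s - 3)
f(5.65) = 0.77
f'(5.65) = 0.10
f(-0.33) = -0.17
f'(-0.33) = 0.43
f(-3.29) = -1.86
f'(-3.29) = 0.95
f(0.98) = -0.01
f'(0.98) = 0.41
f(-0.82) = -0.37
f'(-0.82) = 0.41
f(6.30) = 0.83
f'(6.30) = 0.09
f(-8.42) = 17.71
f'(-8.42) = 15.48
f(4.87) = 0.69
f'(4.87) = 0.11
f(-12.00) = 5.47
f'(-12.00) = 0.76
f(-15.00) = 4.10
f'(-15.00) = 0.28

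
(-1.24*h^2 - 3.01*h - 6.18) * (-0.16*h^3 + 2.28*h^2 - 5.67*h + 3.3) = 0.1984*h^5 - 2.3456*h^4 + 1.1568*h^3 - 1.1157*h^2 + 25.1076*h - 20.394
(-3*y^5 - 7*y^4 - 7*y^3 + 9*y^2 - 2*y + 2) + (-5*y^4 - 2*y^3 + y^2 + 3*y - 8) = -3*y^5 - 12*y^4 - 9*y^3 + 10*y^2 + y - 6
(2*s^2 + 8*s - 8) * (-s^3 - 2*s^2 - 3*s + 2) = -2*s^5 - 12*s^4 - 14*s^3 - 4*s^2 + 40*s - 16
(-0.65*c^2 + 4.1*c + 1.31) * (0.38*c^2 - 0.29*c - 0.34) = -0.247*c^4 + 1.7465*c^3 - 0.4702*c^2 - 1.7739*c - 0.4454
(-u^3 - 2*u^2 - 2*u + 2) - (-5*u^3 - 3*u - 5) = 4*u^3 - 2*u^2 + u + 7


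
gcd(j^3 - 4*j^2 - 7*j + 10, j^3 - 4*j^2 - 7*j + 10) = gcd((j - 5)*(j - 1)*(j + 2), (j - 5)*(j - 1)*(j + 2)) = j^3 - 4*j^2 - 7*j + 10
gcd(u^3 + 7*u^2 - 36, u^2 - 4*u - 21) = u + 3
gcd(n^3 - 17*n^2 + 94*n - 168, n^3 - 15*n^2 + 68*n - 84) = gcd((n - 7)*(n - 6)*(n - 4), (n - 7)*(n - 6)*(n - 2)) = n^2 - 13*n + 42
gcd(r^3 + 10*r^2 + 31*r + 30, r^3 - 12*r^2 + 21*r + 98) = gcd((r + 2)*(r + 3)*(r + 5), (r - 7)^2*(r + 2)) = r + 2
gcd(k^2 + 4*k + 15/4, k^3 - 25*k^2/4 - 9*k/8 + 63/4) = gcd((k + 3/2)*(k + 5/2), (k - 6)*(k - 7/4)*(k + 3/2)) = k + 3/2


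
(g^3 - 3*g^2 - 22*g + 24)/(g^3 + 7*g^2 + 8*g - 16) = (g - 6)/(g + 4)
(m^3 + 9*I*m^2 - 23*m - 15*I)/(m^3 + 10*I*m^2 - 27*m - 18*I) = (m + 5*I)/(m + 6*I)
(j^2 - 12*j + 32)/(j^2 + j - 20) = (j - 8)/(j + 5)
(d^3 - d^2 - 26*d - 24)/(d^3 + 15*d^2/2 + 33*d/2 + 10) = 2*(d - 6)/(2*d + 5)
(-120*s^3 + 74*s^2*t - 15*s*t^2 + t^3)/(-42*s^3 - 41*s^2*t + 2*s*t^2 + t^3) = (20*s^2 - 9*s*t + t^2)/(7*s^2 + 8*s*t + t^2)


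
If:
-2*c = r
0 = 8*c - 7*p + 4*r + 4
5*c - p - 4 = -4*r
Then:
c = -32/21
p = 4/7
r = 64/21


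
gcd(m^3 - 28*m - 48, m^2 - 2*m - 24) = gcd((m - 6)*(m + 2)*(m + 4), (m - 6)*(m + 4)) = m^2 - 2*m - 24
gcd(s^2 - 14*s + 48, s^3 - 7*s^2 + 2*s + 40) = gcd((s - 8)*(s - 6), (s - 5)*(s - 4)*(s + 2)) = 1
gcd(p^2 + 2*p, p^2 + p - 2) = p + 2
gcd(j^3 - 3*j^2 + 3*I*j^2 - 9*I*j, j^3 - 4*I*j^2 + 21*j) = j^2 + 3*I*j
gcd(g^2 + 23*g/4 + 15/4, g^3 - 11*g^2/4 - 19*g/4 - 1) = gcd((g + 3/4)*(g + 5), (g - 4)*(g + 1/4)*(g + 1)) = 1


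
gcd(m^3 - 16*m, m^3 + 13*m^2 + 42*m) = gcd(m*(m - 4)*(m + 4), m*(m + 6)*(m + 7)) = m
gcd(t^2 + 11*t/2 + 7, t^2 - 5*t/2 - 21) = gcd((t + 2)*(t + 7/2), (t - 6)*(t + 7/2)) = t + 7/2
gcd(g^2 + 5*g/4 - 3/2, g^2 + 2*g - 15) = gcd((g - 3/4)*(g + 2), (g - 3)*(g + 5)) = 1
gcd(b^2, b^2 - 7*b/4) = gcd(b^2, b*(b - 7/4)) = b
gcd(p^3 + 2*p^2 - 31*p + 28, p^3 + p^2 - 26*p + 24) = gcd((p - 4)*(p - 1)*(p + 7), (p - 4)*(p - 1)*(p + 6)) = p^2 - 5*p + 4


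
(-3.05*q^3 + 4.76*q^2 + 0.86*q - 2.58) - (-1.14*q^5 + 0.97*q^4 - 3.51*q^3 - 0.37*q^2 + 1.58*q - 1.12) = 1.14*q^5 - 0.97*q^4 + 0.46*q^3 + 5.13*q^2 - 0.72*q - 1.46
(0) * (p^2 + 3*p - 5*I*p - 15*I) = 0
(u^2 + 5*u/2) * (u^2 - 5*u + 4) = u^4 - 5*u^3/2 - 17*u^2/2 + 10*u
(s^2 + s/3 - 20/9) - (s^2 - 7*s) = 22*s/3 - 20/9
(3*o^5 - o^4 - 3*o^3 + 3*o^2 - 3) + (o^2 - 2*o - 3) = 3*o^5 - o^4 - 3*o^3 + 4*o^2 - 2*o - 6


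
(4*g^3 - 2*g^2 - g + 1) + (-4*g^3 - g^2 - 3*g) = -3*g^2 - 4*g + 1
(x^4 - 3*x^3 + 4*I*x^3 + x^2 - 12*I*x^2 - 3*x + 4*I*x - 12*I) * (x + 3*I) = x^5 - 3*x^4 + 7*I*x^4 - 11*x^3 - 21*I*x^3 + 33*x^2 + 7*I*x^2 - 12*x - 21*I*x + 36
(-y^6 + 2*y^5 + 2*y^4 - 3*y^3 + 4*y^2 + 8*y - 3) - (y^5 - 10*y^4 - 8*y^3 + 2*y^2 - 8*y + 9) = -y^6 + y^5 + 12*y^4 + 5*y^3 + 2*y^2 + 16*y - 12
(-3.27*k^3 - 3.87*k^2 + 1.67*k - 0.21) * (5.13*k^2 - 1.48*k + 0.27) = -16.7751*k^5 - 15.0135*k^4 + 13.4118*k^3 - 4.5938*k^2 + 0.7617*k - 0.0567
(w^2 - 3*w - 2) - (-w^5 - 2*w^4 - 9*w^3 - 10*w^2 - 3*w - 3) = w^5 + 2*w^4 + 9*w^3 + 11*w^2 + 1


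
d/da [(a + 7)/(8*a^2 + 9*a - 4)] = (8*a^2 + 9*a - (a + 7)*(16*a + 9) - 4)/(8*a^2 + 9*a - 4)^2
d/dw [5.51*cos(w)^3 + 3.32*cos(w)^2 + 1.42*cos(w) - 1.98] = (16.53*sin(w)^2 - 6.64*cos(w) - 17.95)*sin(w)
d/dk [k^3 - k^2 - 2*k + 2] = 3*k^2 - 2*k - 2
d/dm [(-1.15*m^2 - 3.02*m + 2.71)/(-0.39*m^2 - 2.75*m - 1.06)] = (1.9847*m^2 + 4.5518*m + 10.6537)/(0.1521*m^4 + 2.145*m^3 + 8.3893*m^2 + 5.83*m + 1.1236)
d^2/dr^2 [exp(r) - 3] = exp(r)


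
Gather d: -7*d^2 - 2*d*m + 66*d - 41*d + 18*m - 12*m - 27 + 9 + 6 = -7*d^2 + d*(25 - 2*m) + 6*m - 12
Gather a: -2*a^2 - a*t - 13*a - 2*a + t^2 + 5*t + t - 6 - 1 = -2*a^2 + a*(-t - 15) + t^2 + 6*t - 7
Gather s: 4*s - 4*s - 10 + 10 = 0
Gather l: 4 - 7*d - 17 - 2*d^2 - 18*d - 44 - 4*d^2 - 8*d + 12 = -6*d^2 - 33*d - 45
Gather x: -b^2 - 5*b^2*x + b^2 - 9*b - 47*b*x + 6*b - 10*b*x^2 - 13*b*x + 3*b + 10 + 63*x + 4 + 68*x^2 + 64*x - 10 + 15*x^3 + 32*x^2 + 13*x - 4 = 15*x^3 + x^2*(100 - 10*b) + x*(-5*b^2 - 60*b + 140)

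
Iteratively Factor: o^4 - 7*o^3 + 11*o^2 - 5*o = (o - 5)*(o^3 - 2*o^2 + o) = o*(o - 5)*(o^2 - 2*o + 1) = o*(o - 5)*(o - 1)*(o - 1)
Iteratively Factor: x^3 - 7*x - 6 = (x + 1)*(x^2 - x - 6) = (x - 3)*(x + 1)*(x + 2)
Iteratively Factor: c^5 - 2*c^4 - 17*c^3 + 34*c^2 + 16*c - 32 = (c + 4)*(c^4 - 6*c^3 + 7*c^2 + 6*c - 8) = (c - 4)*(c + 4)*(c^3 - 2*c^2 - c + 2) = (c - 4)*(c + 1)*(c + 4)*(c^2 - 3*c + 2) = (c - 4)*(c - 1)*(c + 1)*(c + 4)*(c - 2)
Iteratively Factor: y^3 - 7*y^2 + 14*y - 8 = (y - 2)*(y^2 - 5*y + 4) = (y - 2)*(y - 1)*(y - 4)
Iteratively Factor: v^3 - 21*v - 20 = (v + 1)*(v^2 - v - 20) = (v + 1)*(v + 4)*(v - 5)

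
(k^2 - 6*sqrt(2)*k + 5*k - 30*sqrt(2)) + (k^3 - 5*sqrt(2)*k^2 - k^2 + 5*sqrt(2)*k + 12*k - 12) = k^3 - 5*sqrt(2)*k^2 - sqrt(2)*k + 17*k - 30*sqrt(2) - 12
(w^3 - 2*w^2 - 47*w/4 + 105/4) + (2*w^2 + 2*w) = w^3 - 39*w/4 + 105/4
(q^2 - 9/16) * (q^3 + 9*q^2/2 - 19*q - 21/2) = q^5 + 9*q^4/2 - 313*q^3/16 - 417*q^2/32 + 171*q/16 + 189/32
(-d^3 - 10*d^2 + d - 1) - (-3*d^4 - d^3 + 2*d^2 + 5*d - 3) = 3*d^4 - 12*d^2 - 4*d + 2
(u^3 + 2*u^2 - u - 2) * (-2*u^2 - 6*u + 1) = -2*u^5 - 10*u^4 - 9*u^3 + 12*u^2 + 11*u - 2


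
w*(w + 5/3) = w^2 + 5*w/3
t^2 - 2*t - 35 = (t - 7)*(t + 5)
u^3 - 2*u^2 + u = u*(u - 1)^2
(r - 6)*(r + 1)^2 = r^3 - 4*r^2 - 11*r - 6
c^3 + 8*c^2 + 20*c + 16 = (c + 2)^2*(c + 4)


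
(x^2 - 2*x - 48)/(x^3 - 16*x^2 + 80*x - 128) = (x + 6)/(x^2 - 8*x + 16)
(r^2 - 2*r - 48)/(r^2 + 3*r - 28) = (r^2 - 2*r - 48)/(r^2 + 3*r - 28)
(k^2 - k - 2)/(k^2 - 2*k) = (k + 1)/k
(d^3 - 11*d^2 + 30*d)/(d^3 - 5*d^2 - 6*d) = (d - 5)/(d + 1)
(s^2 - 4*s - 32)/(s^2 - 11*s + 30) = (s^2 - 4*s - 32)/(s^2 - 11*s + 30)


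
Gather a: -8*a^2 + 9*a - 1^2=-8*a^2 + 9*a - 1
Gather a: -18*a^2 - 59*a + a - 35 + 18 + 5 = -18*a^2 - 58*a - 12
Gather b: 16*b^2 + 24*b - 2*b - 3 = 16*b^2 + 22*b - 3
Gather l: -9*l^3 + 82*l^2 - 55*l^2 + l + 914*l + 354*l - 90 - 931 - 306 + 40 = -9*l^3 + 27*l^2 + 1269*l - 1287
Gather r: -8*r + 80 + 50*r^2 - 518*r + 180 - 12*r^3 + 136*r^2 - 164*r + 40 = -12*r^3 + 186*r^2 - 690*r + 300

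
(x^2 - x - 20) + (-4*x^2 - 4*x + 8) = -3*x^2 - 5*x - 12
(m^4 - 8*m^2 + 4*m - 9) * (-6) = -6*m^4 + 48*m^2 - 24*m + 54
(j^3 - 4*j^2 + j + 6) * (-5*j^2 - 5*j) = -5*j^5 + 15*j^4 + 15*j^3 - 35*j^2 - 30*j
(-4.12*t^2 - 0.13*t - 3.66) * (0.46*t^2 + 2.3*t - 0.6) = -1.8952*t^4 - 9.5358*t^3 + 0.4894*t^2 - 8.34*t + 2.196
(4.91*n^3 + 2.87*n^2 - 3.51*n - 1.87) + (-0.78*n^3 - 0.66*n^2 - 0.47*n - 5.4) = 4.13*n^3 + 2.21*n^2 - 3.98*n - 7.27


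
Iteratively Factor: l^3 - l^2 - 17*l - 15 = (l - 5)*(l^2 + 4*l + 3) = (l - 5)*(l + 1)*(l + 3)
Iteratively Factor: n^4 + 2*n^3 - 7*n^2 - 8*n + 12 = (n + 2)*(n^3 - 7*n + 6) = (n - 2)*(n + 2)*(n^2 + 2*n - 3) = (n - 2)*(n - 1)*(n + 2)*(n + 3)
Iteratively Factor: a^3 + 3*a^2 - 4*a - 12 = (a - 2)*(a^2 + 5*a + 6) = (a - 2)*(a + 2)*(a + 3)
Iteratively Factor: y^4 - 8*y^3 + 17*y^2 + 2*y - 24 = (y - 4)*(y^3 - 4*y^2 + y + 6) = (y - 4)*(y + 1)*(y^2 - 5*y + 6) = (y - 4)*(y - 2)*(y + 1)*(y - 3)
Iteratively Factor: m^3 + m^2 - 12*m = (m - 3)*(m^2 + 4*m) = (m - 3)*(m + 4)*(m)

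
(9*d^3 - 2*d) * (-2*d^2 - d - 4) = -18*d^5 - 9*d^4 - 32*d^3 + 2*d^2 + 8*d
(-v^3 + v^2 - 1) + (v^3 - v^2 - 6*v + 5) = 4 - 6*v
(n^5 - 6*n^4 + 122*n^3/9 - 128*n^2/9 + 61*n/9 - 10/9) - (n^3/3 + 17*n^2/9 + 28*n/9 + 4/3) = n^5 - 6*n^4 + 119*n^3/9 - 145*n^2/9 + 11*n/3 - 22/9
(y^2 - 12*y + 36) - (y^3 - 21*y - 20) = -y^3 + y^2 + 9*y + 56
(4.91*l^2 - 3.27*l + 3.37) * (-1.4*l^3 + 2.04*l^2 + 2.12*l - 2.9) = -6.874*l^5 + 14.5944*l^4 - 0.9796*l^3 - 14.2966*l^2 + 16.6274*l - 9.773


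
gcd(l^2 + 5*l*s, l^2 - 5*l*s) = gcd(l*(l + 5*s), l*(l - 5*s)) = l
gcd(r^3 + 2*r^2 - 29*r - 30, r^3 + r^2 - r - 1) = r + 1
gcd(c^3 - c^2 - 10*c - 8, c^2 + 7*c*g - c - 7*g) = 1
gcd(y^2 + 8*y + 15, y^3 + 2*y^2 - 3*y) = y + 3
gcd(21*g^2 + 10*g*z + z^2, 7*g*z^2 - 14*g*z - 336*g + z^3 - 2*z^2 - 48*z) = 7*g + z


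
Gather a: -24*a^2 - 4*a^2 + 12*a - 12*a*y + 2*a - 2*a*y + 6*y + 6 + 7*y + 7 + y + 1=-28*a^2 + a*(14 - 14*y) + 14*y + 14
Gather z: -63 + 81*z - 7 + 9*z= 90*z - 70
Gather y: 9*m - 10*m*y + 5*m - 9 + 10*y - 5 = 14*m + y*(10 - 10*m) - 14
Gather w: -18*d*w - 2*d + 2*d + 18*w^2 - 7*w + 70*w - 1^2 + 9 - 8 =18*w^2 + w*(63 - 18*d)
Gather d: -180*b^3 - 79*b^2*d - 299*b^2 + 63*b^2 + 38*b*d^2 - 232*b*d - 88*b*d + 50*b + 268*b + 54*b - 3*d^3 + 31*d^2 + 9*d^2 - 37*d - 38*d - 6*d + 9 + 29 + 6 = -180*b^3 - 236*b^2 + 372*b - 3*d^3 + d^2*(38*b + 40) + d*(-79*b^2 - 320*b - 81) + 44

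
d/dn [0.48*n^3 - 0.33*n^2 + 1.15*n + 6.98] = 1.44*n^2 - 0.66*n + 1.15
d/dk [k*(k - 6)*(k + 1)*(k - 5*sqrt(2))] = 4*k^3 - 15*sqrt(2)*k^2 - 15*k^2 - 12*k + 50*sqrt(2)*k + 30*sqrt(2)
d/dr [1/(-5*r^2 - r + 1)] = (10*r + 1)/(5*r^2 + r - 1)^2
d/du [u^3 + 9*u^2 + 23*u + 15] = 3*u^2 + 18*u + 23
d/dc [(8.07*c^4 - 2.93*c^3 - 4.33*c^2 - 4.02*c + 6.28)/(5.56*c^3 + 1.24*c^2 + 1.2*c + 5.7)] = (44.8692*c^6 + 20.0136*c^5 + 49.4936*c^4 + 221.6664*c^3 - 155.0646*c^2 - 64.9364*c - 30.45)/(30.9136*c^6 + 13.7888*c^5 + 14.8816*c^4 + 66.36*c^3 + 15.576*c^2 + 13.68*c + 32.49)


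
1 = 1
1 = 1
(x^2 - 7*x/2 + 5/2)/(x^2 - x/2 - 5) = (x - 1)/(x + 2)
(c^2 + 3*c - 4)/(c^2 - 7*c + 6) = (c + 4)/(c - 6)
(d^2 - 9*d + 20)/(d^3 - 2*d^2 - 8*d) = (d - 5)/(d*(d + 2))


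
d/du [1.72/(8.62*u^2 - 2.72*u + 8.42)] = (4.6784 - 29.6528*u)/(8.62*u^2 - 2.72*u + 8.42)^2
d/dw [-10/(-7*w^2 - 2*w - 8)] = 20*(-7*w - 1)/(7*w^2 + 2*w + 8)^2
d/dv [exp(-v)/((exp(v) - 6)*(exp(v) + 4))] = (-3*exp(2*v) + 4*exp(v) + 24)*exp(-v)/(exp(4*v) - 4*exp(3*v) - 44*exp(2*v) + 96*exp(v) + 576)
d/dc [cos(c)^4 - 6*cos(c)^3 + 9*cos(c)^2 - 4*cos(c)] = 2*(-2*cos(c)^3 + 9*cos(c)^2 - 9*cos(c) + 2)*sin(c)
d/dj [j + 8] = 1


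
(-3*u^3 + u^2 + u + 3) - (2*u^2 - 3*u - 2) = -3*u^3 - u^2 + 4*u + 5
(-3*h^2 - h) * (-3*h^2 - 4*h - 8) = 9*h^4 + 15*h^3 + 28*h^2 + 8*h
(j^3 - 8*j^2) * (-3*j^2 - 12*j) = -3*j^5 + 12*j^4 + 96*j^3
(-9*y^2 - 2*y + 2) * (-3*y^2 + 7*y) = 27*y^4 - 57*y^3 - 20*y^2 + 14*y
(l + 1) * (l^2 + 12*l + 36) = l^3 + 13*l^2 + 48*l + 36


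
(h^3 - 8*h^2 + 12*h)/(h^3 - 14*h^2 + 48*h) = (h - 2)/(h - 8)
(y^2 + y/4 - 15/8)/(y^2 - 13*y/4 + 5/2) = (y + 3/2)/(y - 2)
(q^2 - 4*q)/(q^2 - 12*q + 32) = q/(q - 8)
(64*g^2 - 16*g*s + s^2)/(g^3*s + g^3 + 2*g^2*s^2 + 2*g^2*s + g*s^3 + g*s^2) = (64*g^2 - 16*g*s + s^2)/(g*(g^2*s + g^2 + 2*g*s^2 + 2*g*s + s^3 + s^2))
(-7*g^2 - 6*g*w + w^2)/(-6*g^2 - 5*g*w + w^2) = (-7*g + w)/(-6*g + w)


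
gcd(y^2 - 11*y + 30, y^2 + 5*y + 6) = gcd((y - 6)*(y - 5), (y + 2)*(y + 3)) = 1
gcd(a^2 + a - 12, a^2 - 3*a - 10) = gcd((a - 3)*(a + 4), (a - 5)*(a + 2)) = 1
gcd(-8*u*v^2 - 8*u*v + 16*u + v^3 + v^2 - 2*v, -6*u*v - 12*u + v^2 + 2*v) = v + 2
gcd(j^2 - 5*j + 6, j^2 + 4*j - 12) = j - 2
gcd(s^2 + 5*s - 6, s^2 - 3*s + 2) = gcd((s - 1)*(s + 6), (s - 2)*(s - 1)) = s - 1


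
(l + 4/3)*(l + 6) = l^2 + 22*l/3 + 8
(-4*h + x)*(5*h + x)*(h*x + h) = -20*h^3*x - 20*h^3 + h^2*x^2 + h^2*x + h*x^3 + h*x^2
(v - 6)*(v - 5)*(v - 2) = v^3 - 13*v^2 + 52*v - 60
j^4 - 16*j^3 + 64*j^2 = j^2*(j - 8)^2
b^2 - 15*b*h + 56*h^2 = (b - 8*h)*(b - 7*h)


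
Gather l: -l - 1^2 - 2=-l - 3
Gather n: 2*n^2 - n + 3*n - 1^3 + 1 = 2*n^2 + 2*n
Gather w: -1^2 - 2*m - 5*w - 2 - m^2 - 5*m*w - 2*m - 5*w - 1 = -m^2 - 4*m + w*(-5*m - 10) - 4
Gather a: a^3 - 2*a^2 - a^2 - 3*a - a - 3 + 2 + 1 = a^3 - 3*a^2 - 4*a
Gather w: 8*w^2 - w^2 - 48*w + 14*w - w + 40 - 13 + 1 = 7*w^2 - 35*w + 28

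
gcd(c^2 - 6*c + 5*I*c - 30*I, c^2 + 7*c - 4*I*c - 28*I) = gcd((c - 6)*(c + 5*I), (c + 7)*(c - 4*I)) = 1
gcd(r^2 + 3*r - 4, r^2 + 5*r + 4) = r + 4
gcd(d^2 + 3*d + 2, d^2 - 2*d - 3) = d + 1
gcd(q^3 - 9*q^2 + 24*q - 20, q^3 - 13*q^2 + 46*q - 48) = q - 2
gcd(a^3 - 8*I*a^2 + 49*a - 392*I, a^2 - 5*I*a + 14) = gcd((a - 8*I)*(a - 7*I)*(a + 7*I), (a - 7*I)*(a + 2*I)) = a - 7*I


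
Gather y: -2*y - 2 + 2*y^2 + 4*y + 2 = 2*y^2 + 2*y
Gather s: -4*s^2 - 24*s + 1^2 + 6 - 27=-4*s^2 - 24*s - 20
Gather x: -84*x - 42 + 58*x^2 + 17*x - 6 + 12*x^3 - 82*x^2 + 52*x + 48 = 12*x^3 - 24*x^2 - 15*x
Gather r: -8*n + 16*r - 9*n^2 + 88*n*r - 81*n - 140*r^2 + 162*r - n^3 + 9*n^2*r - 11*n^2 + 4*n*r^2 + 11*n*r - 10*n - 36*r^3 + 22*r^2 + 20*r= -n^3 - 20*n^2 - 99*n - 36*r^3 + r^2*(4*n - 118) + r*(9*n^2 + 99*n + 198)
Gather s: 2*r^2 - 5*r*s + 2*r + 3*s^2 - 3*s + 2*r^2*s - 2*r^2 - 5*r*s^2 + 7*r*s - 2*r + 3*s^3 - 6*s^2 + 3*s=3*s^3 + s^2*(-5*r - 3) + s*(2*r^2 + 2*r)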